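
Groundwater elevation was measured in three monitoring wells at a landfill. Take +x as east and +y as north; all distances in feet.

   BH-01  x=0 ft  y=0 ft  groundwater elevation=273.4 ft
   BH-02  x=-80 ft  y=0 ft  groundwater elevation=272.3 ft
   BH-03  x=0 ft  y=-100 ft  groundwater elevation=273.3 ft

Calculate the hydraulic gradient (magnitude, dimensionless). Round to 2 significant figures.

∂h/∂x = (272.3 − 273.4) / (-80 − 0) = +0.01375
∂h/∂y = (273.3 − 273.4) / (-100 − 0) = +0.0010000
|∇h| = √(0.01375² + 0.0010000²) = 0.01379

0.014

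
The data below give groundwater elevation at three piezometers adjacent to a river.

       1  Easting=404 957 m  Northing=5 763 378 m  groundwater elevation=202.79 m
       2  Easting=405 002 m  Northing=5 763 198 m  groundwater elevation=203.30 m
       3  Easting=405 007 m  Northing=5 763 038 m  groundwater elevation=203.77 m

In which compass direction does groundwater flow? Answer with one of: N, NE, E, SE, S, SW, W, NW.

Taking 1 as reference: 2−1 = (45, -180, +0.51); 3−1 = (50, -340, +0.98).
Determinant of the coordinate differences = 45·(-340) − 50·(-180) = -6300.
∂h/∂x = [(+0.51)·(-340) − (+0.98)·(-180)] / -6300 = -0.0004762
∂h/∂y = [45·(+0.98) − 50·(+0.51)] / -6300 = -0.002952
Flow = −∇h = (+0.0004762 east, +0.002952 north), which points north.

N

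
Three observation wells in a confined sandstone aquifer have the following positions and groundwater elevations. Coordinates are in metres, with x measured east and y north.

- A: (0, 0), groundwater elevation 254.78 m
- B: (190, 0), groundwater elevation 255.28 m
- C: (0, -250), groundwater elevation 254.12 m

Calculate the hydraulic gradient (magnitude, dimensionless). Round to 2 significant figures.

0.0037

∂h/∂x = (255.28 − 254.78) / (190 − 0) = +0.002632
∂h/∂y = (254.12 − 254.78) / (-250 − 0) = +0.002640
|∇h| = √(0.002632² + 0.002640²) = 0.003728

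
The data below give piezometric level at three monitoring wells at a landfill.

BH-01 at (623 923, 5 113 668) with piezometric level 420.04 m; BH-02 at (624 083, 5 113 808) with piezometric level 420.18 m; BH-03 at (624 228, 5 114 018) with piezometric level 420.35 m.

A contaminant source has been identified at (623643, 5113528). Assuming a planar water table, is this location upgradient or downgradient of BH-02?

downgradient

Three-point gradient (reference BH-01): Δ to BH-02 = (160, 140, +0.14), Δ to BH-03 = (305, 350, +0.31).
∂h/∂x = +0.0004211, ∂h/∂y = +0.0005188 (det = 13300).
Head at (623643, 5113528) = 420.04 + (+0.0004211)·(-280) + (+0.0005188)·(-140) = 419.85 m.
That is lower than the 420.18 m at BH-02, so the point is downgradient.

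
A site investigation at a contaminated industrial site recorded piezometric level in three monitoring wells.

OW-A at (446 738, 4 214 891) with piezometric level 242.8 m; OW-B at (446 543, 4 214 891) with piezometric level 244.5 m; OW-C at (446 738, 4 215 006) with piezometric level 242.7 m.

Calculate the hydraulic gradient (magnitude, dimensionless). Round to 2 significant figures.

0.0088

∂h/∂x = (244.5 − 242.8) / (446543 − 446738) = -0.008718
∂h/∂y = (242.7 − 242.8) / (4215006 − 4214891) = -0.0008696
|∇h| = √(-0.008718² + -0.0008696²) = 0.008761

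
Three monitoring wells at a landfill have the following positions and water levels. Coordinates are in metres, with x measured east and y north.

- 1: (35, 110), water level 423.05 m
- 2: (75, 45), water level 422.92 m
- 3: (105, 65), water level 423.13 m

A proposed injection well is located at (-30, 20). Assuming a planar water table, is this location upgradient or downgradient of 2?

downgradient

Three-point gradient (reference 1): Δ to 2 = (40, -65, -0.13), Δ to 3 = (70, -45, +0.08).
∂h/∂x = +0.004018, ∂h/∂y = +0.004473 (det = 2750).
Head at (-30, 20) = 423.05 + (+0.004018)·(-65) + (+0.004473)·(-90) = 422.39 m.
That is lower than the 422.92 m at 2, so the point is downgradient.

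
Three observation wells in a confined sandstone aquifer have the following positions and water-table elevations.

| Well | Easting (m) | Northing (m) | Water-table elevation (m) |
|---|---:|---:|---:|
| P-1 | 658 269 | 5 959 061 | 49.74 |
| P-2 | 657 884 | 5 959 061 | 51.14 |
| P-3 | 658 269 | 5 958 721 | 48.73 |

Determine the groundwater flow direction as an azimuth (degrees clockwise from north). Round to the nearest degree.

129°

∂h/∂x = (51.14 − 49.74) / (657884 − 658269) = -0.003636
∂h/∂y = (48.73 − 49.74) / (5958721 − 5959061) = +0.002971
Flow direction (−∇h) has components (+0.003636 E, -0.002971 N).
Azimuth = atan2(E, N) = atan2(+0.003636, -0.002971) = 129.2° ≈ 129°.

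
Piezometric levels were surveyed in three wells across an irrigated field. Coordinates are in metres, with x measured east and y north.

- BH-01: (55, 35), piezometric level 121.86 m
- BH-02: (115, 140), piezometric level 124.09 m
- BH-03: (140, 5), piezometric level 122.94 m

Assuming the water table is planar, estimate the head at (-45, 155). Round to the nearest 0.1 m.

121.6 m

With h = a·x + b·y + c and BH-01 as origin, the differences give:
  60·a + 105·b = +2.23
  85·a + (-30)·b = +1.08
Eliminate b (×(-30) and ×105, subtract): -10725·a = -180.300 → a = ∂h/∂x = +0.01681
Back-substitute: b = ∂h/∂y = +0.01163.
h(-45, 155) = 121.86 + (+0.01681)·(-100) + (+0.01163)·(120) = 121.86 -1.681 +1.396 = 121.575 m.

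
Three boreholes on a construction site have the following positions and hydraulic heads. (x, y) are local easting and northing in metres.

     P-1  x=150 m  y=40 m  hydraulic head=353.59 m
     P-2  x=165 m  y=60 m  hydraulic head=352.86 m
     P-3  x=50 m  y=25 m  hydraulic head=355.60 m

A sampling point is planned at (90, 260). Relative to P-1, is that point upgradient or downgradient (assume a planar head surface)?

downgradient

Differences from P-1: to P-2 (Δx, Δy, Δh) = (15, 20, -0.73); to P-3 = (-100, -15, +2.01).
Determinant of the coordinate differences = 15·(-15) − (-100)·20 = 1775.
∂h/∂x = [(-0.73)·(-15) − (+2.01)·20] / 1775 = -0.01648
∂h/∂y = [15·(+2.01) − (-100)·(-0.73)] / 1775 = -0.02414
Head at (90, 260) = 353.59 + (-0.01648)·(-60) + (-0.02414)·(220) = 349.27 m.
That is lower than the 353.59 m at P-1, so the point is downgradient.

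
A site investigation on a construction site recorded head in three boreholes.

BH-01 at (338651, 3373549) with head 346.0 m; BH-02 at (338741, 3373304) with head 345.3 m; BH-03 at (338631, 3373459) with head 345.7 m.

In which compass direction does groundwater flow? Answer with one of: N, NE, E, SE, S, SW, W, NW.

Three-point gradient (reference BH-01): Δ to BH-02 = (90, -245, -0.7), Δ to BH-03 = (-20, -90, -0.3).
∂h/∂x = +0.0008077, ∂h/∂y = +0.003154 (det = -13000).
Flow = −∇h = (-0.0008077 east, -0.003154 north), which points south.

S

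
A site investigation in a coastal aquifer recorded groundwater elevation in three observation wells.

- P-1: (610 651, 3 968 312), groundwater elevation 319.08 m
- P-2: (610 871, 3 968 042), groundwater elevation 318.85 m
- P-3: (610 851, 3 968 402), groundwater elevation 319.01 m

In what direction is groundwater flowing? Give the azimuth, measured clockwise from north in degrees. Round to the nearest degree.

Taking P-1 as reference: P-2−P-1 = (220, -270, -0.23); P-3−P-1 = (200, 90, -0.07).
Determinant of the coordinate differences = 220·90 − 200·(-270) = 73800.
∂h/∂x = [(-0.23)·90 − (-0.07)·(-270)] / 73800 = -0.0005366
∂h/∂y = [220·(-0.07) − 200·(-0.23)] / 73800 = +0.0004146
Flow direction (−∇h) has components (+0.0005366 E, -0.0004146 N).
Azimuth = atan2(E, N) = atan2(+0.0005366, -0.0004146) = 127.7° ≈ 128°.

128°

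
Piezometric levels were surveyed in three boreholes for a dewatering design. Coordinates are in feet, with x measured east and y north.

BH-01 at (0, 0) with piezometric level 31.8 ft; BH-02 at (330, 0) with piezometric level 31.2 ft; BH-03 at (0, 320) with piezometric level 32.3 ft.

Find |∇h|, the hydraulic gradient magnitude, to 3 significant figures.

∂h/∂x = (31.2 − 31.8) / (330 − 0) = -0.001818
∂h/∂y = (32.3 − 31.8) / (320 − 0) = +0.001562
|∇h| = √(-0.001818² + 0.001562²) = 0.002397

0.00240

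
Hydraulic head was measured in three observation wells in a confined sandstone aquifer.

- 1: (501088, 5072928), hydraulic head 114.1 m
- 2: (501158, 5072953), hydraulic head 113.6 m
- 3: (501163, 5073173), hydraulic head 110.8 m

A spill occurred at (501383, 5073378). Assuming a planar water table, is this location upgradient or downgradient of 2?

downgradient

With h = a·x + b·y + c and 1 as origin, the differences give:
  70·a + 25·b = -0.5
  75·a + 245·b = -3.3
Eliminate b (×245 and ×25, subtract): 15275·a = -40.00 → a = ∂h/∂x = -0.002619
Back-substitute: b = ∂h/∂y = -0.01267.
Head at (501383, 5073378) = 114.1 + (-0.002619)·(295) + (-0.01267)·(450) = 107.63 m.
That is lower than the 113.6 m at 2, so the point is downgradient.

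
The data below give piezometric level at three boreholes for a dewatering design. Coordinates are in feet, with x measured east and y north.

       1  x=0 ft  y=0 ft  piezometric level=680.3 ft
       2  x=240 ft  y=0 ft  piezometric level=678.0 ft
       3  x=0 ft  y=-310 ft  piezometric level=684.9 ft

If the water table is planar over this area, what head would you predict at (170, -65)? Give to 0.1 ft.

∂h/∂x = (678.0 − 680.3) / (240 − 0) = -0.009583
∂h/∂y = (684.9 − 680.3) / (-310 − 0) = -0.01484
h(170, -65) = 680.3 + (-0.009583)·(170) + (-0.01484)·(-65) = 680.3 -1.629 +0.965 = 679.635 ft.

679.6 ft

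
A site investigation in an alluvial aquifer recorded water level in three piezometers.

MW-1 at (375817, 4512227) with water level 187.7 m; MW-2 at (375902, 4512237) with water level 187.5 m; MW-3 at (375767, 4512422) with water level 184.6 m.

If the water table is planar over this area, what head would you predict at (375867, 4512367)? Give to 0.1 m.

Differences from MW-1: to MW-2 (Δx, Δy, Δh) = (85, 10, -0.2); to MW-3 = (-50, 195, -3.1).
Determinant of the coordinate differences = 85·195 − (-50)·10 = 17075.
∂h/∂x = [(-0.2)·195 − (-3.1)·10] / 17075 = -0.0004685
∂h/∂y = [85·(-3.1) − (-50)·(-0.2)] / 17075 = -0.01602
h(375867, 4512367) = 187.7 + (-0.0004685)·(50) + (-0.01602)·(140) = 187.7 -0.023 -2.242 = 185.434 m.

185.4 m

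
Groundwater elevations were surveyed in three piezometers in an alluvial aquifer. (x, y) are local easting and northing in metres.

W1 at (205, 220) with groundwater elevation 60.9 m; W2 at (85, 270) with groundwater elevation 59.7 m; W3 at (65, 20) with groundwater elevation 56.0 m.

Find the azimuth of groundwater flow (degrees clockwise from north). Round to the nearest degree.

229°

With h = a·x + b·y + c and W1 as origin, the differences give:
  (-120)·a + 50·b = -1.2
  (-140)·a + (-200)·b = -4.9
Eliminate b (×(-200) and ×50, subtract): 31000·a = 485.00 → a = ∂h/∂x = +0.01565
Back-substitute: b = ∂h/∂y = +0.01355.
Flow direction (−∇h) has components (-0.01565 E, -0.01355 N).
Azimuth = atan2(E, N) = atan2(-0.01565, -0.01355) = 229.1° ≈ 229°.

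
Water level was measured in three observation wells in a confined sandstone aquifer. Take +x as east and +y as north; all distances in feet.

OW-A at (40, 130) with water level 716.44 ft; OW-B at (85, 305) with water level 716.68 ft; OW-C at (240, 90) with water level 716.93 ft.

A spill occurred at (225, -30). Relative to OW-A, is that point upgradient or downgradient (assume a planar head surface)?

upgradient

With h = a·x + b·y + c and OW-A as origin, the differences give:
  45·a + 175·b = +0.24
  200·a + (-40)·b = +0.49
Eliminate b (×(-40) and ×175, subtract): -36800·a = -95.350 → a = ∂h/∂x = +0.002591
Back-substitute: b = ∂h/∂y = +0.0007052.
Head at (225, -30) = 716.44 + (+0.002591)·(185) + (+0.0007052)·(-160) = 716.81 ft.
That is higher than the 716.44 ft at OW-A, so the point is upgradient.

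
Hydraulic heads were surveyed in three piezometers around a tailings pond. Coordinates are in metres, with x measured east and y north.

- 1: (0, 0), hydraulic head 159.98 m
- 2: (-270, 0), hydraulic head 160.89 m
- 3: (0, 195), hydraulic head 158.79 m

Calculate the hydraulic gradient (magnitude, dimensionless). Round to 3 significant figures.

∂h/∂x = (160.89 − 159.98) / (-270 − 0) = -0.003370
∂h/∂y = (158.79 − 159.98) / (195 − 0) = -0.006103
|∇h| = √(-0.003370² + -0.006103²) = 0.006972

0.00697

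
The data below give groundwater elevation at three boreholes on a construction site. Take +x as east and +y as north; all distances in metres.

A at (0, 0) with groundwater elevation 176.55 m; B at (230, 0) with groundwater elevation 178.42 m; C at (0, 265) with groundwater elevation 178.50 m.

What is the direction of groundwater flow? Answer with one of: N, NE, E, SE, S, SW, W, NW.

SW

∂h/∂x = (178.42 − 176.55) / (230 − 0) = +0.008130
∂h/∂y = (178.50 − 176.55) / (265 − 0) = +0.007358
Flow = −∇h = (-0.008130 east, -0.007358 north), which points southwest.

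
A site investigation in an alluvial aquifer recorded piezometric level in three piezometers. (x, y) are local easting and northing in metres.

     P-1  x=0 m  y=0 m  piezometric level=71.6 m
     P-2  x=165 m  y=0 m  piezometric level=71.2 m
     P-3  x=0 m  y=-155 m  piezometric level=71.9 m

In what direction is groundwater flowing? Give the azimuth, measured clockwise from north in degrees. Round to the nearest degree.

051°

∂h/∂x = (71.2 − 71.6) / (165 − 0) = -0.002424
∂h/∂y = (71.9 − 71.6) / (-155 − 0) = -0.001935
Flow direction (−∇h) has components (+0.002424 E, +0.001935 N).
Azimuth = atan2(E, N) = atan2(+0.002424, +0.001935) = 51.4° ≈ 051°.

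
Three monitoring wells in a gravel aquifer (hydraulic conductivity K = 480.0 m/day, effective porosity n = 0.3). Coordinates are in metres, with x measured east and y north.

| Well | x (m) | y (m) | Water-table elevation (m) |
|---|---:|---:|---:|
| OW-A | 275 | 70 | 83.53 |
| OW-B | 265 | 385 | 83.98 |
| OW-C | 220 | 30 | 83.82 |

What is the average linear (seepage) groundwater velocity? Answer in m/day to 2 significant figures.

With h = a·x + b·y + c and OW-A as origin, the differences give:
  (-10)·a + 315·b = +0.45
  (-55)·a + (-40)·b = +0.29
Eliminate b (×(-40) and ×315, subtract): 17725·a = -109.350 → a = ∂h/∂x = -0.006169
Back-substitute: b = ∂h/∂y = +0.001233.
|∇h| = √(-0.006169² + 0.001233²) = 0.006291
Seepage velocity v = K·i/n = 480.0 × 0.006291 / 0.3 = 10.07 m/day.

10 m/day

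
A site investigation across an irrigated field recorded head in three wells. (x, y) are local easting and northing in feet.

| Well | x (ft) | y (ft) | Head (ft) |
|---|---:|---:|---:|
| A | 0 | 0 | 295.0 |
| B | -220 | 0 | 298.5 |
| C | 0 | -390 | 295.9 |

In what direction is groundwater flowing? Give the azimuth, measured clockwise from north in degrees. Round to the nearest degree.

∂h/∂x = (298.5 − 295.0) / (-220 − 0) = -0.01591
∂h/∂y = (295.9 − 295.0) / (-390 − 0) = -0.002308
Flow direction (−∇h) has components (+0.01591 E, +0.002308 N).
Azimuth = atan2(E, N) = atan2(+0.01591, +0.002308) = 81.7° ≈ 082°.

082°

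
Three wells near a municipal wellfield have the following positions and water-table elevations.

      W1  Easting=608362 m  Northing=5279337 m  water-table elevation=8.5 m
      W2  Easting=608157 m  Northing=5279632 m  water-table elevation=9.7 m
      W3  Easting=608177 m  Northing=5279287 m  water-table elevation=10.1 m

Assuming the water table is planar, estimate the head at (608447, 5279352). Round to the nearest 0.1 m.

Differences from W1: to W2 (Δx, Δy, Δh) = (-205, 295, +1.2); to W3 = (-185, -50, +1.6).
Solve a·Δx + b·Δy = Δh: det = (-205)·(-50) − (-185)·295 = 64825.
∂h/∂x = [(+1.2)·(-50) − (+1.6)·295] / 64825 = -0.008207
∂h/∂y = [(-205)·(+1.6) − (-185)·(+1.2)] / 64825 = -0.001635
h(608447, 5279352) = 8.5 + (-0.008207)·(85) + (-0.001635)·(15) = 8.5 -0.698 -0.025 = 7.778 m.

7.8 m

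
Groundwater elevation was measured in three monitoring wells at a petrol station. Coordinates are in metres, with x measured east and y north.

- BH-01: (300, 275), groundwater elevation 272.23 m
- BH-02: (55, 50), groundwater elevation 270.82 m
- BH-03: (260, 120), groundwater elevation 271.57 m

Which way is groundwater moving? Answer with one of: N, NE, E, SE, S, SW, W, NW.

SW

With h = a·x + b·y + c and BH-01 as origin, the differences give:
  (-245)·a + (-225)·b = -1.41
  (-40)·a + (-155)·b = -0.66
Eliminate b (×(-155) and ×(-225), subtract): 28975·a = 70.050 → a = ∂h/∂x = +0.002418
Back-substitute: b = ∂h/∂y = +0.003634.
Flow = −∇h = (-0.002418 east, -0.003634 north), which points southwest.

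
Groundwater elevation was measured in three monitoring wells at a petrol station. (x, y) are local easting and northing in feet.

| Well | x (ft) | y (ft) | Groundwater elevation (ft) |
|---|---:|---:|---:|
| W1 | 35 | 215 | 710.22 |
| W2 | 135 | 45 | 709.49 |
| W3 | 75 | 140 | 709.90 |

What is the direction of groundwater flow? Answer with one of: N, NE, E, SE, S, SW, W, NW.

S

With h = a·x + b·y + c and W1 as origin, the differences give:
  100·a + (-170)·b = -0.73
  40·a + (-75)·b = -0.32
Eliminate b (×(-75) and ×(-170), subtract): -700·a = 0.350 → a = ∂h/∂x = -0.0005000
Back-substitute: b = ∂h/∂y = +0.004000.
Flow = −∇h = (+0.0005000 east, -0.004000 north), which points south.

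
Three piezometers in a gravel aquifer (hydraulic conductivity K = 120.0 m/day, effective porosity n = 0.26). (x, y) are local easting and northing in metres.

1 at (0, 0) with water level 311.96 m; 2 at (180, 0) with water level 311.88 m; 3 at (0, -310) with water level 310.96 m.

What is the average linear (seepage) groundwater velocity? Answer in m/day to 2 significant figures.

∂h/∂x = (311.88 − 311.96) / (180 − 0) = -0.0004444
∂h/∂y = (310.96 − 311.96) / (-310 − 0) = +0.003226
|∇h| = √(-0.0004444² + 0.003226²) = 0.003256
Seepage velocity v = K·i/n = 120.0 × 0.003256 / 0.26 = 1.503 m/day.

1.5 m/day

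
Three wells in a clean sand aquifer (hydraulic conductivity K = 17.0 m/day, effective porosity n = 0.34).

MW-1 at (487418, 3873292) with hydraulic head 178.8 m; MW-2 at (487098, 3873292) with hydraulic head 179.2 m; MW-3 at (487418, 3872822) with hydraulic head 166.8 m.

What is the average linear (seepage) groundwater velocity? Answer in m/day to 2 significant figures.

∂h/∂x = (179.2 − 178.8) / (487098 − 487418) = -0.001250
∂h/∂y = (166.8 − 178.8) / (3872822 − 3873292) = +0.02553
|∇h| = √(-0.001250² + 0.02553²) = 0.02556
Seepage velocity v = K·i/n = 17.0 × 0.02556 / 0.34 = 1.278 m/day.

1.3 m/day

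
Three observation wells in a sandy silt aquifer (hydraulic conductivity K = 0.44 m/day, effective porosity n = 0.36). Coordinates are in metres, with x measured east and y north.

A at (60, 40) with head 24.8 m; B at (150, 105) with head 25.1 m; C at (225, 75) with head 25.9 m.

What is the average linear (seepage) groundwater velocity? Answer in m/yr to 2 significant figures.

4.6 m/yr

Three-point gradient (reference A): Δ to B = (90, 65, +0.3), Δ to C = (165, 35, +1.1).
∂h/∂x = +0.008053, ∂h/∂y = -0.006535 (det = -7575).
|∇h| = √(0.008053² + -0.006535²) = 0.01037
Seepage velocity v = K·i/n = 0.44 × 0.01037 / 0.36 = 0.01267 m/day = 4.628 m/yr.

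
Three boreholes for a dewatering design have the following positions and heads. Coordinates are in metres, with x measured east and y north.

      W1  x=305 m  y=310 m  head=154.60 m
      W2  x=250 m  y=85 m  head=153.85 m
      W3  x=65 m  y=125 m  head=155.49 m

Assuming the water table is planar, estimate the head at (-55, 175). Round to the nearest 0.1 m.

156.7 m

Taking W1 as reference: W2−W1 = (-55, -225, -0.75); W3−W1 = (-240, -185, +0.89).
Solve a·Δx + b·Δy = Δh: det = (-55)·(-185) − (-240)·(-225) = -43825.
∂h/∂x = [(-0.75)·(-185) − (+0.89)·(-225)] / -43825 = -0.007735
∂h/∂y = [(-55)·(+0.89) − (-240)·(-0.75)] / -43825 = +0.005224
h(-55, 175) = 154.60 + (-0.007735)·(-360) + (+0.005224)·(-135) = 154.60 +2.785 -0.705 = 156.679 m.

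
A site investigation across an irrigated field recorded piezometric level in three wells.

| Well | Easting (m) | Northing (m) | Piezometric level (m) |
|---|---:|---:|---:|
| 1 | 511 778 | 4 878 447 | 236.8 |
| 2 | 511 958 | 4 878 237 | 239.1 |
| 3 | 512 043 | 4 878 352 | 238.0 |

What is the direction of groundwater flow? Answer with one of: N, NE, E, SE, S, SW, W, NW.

Differences from 1: to 2 (Δx, Δy, Δh) = (180, -210, +2.3); to 3 = (265, -95, +1.2).
Determinant of the coordinate differences = 180·(-95) − 265·(-210) = 38550.
∂h/∂x = [(+2.3)·(-95) − (+1.2)·(-210)] / 38550 = +0.0008690
∂h/∂y = [180·(+1.2) − 265·(+2.3)] / 38550 = -0.01021
Flow = −∇h = (-0.0008690 east, +0.01021 north), which points north.

N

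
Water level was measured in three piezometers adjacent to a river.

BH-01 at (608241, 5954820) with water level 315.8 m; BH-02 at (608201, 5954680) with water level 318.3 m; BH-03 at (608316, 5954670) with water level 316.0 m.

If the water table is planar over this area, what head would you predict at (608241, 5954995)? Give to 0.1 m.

313.7 m

Differences from BH-01: to BH-02 (Δx, Δy, Δh) = (-40, -140, +2.5); to BH-03 = (75, -150, +0.2).
Determinant of the coordinate differences = (-40)·(-150) − 75·(-140) = 16500.
∂h/∂x = [(+2.5)·(-150) − (+0.2)·(-140)] / 16500 = -0.02103
∂h/∂y = [(-40)·(+0.2) − 75·(+2.5)] / 16500 = -0.01185
h(608241, 5954995) = 315.8 + (-0.02103)·(0) + (-0.01185)·(175) = 315.8 -0.000 -2.073 = 313.727 m.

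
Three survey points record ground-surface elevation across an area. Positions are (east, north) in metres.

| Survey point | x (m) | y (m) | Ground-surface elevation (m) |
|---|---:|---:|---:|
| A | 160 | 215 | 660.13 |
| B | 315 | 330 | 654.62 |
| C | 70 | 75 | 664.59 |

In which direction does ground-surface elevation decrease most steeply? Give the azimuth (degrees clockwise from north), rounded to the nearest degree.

With z = a·x + b·y + c and A as origin, the differences give:
  155·a + 115·b = -5.51
  (-90)·a + (-140)·b = +4.46
Eliminate b (×(-140) and ×115, subtract): -11350·a = 258.500 → a = ∂z/∂x = -0.02278
Back-substitute: b = ∂z/∂y = -0.01722.
Steepest decrease is along −∇f: components (+0.02278 E, +0.01722 N).
Azimuth = atan2(+0.02278, +0.01722) = 52.9° ≈ 053°.

053°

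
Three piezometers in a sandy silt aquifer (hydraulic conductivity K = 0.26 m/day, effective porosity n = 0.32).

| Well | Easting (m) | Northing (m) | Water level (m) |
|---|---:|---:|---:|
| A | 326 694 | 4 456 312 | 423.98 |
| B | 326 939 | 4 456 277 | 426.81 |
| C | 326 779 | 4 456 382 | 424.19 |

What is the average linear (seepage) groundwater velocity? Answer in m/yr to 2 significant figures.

4.1 m/yr

With h = a·x + b·y + c and A as origin, the differences give:
  245·a + (-35)·b = +2.83
  85·a + 70·b = +0.21
Eliminate b (×70 and ×(-35), subtract): 20125·a = 205.450 → a = ∂h/∂x = +0.01021
Back-substitute: b = ∂h/∂y = -0.009396.
|∇h| = √(0.01021² + -0.009396²) = 0.01388
Seepage velocity v = K·i/n = 0.26 × 0.01388 / 0.32 = 0.01128 m/day = 4.12 m/yr.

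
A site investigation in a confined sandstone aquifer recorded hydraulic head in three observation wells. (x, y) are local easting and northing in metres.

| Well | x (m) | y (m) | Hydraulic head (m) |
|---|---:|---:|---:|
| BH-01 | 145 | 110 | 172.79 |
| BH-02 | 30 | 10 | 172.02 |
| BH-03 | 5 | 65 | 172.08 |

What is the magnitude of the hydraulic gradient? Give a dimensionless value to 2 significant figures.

0.0051

Differences from BH-01: to BH-02 (Δx, Δy, Δh) = (-115, -100, -0.77); to BH-03 = (-140, -45, -0.71).
Determinant of the coordinate differences = (-115)·(-45) − (-140)·(-100) = -8825.
∂h/∂x = [(-0.77)·(-45) − (-0.71)·(-100)] / -8825 = +0.004119
∂h/∂y = [(-115)·(-0.71) − (-140)·(-0.77)] / -8825 = +0.002963
|∇h| = √(0.004119² + 0.002963²) = 0.005074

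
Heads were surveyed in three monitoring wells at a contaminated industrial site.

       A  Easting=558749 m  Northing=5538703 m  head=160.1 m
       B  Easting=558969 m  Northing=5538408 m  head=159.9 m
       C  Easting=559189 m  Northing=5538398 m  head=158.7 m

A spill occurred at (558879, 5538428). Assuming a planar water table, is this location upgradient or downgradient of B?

upgradient

Differences from A: to B (Δx, Δy, Δh) = (220, -295, -0.2); to C = (440, -305, -1.4).
Solve a·Δx + b·Δy = Δh: det = 220·(-305) − 440·(-295) = 62700.
∂h/∂x = [(-0.2)·(-305) − (-1.4)·(-295)] / 62700 = -0.005614
∂h/∂y = [220·(-1.4) − 440·(-0.2)] / 62700 = -0.003509
Head at (558879, 5538428) = 160.1 + (-0.005614)·(130) + (-0.003509)·(-275) = 160.34 m.
That is higher than the 159.9 m at B, so the point is upgradient.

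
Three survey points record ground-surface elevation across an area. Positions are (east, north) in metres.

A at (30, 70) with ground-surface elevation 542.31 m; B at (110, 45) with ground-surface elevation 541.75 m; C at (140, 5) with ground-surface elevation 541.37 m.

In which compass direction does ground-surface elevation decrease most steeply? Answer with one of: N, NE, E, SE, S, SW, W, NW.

SE

Taking A as reference: B−A = (80, -25, -0.56); C−A = (110, -65, -0.94).
Determinant of the coordinate differences = 80·(-65) − 110·(-25) = -2450.
∂z/∂x = [(-0.56)·(-65) − (-0.94)·(-25)] / -2450 = -0.005265
∂z/∂y = [80·(-0.94) − 110·(-0.56)] / -2450 = +0.005551
Steepest decrease is along −∇f = (+0.005265 E, -0.005551 N) → southeast.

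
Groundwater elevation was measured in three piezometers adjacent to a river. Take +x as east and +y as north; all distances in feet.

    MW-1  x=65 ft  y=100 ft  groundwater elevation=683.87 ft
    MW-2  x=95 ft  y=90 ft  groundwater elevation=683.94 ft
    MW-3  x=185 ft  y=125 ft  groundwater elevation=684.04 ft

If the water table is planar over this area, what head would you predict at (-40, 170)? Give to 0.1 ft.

683.6 ft

Differences from MW-1: to MW-2 (Δx, Δy, Δh) = (30, -10, +0.07); to MW-3 = (120, 25, +0.17).
Determinant of the coordinate differences = 30·25 − 120·(-10) = 1950.
∂h/∂x = [(+0.07)·25 − (+0.17)·(-10)] / 1950 = +0.001769
∂h/∂y = [30·(+0.17) − 120·(+0.07)] / 1950 = -0.001692
h(-40, 170) = 683.87 + (+0.001769)·(-105) + (-0.001692)·(70) = 683.87 -0.186 -0.118 = 683.566 ft.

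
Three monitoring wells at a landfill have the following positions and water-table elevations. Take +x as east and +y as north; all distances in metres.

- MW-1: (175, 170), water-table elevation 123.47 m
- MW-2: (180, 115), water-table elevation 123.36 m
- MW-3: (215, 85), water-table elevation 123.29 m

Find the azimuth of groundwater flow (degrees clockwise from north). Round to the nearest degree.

171°

With h = a·x + b·y + c and MW-1 as origin, the differences give:
  5·a + (-55)·b = -0.11
  40·a + (-85)·b = -0.18
Eliminate b (×(-85) and ×(-55), subtract): 1775·a = -0.550 → a = ∂h/∂x = -0.0003099
Back-substitute: b = ∂h/∂y = +0.001972.
Flow direction (−∇h) has components (+0.0003099 E, -0.001972 N).
Azimuth = atan2(E, N) = atan2(+0.0003099, -0.001972) = 171.1° ≈ 171°.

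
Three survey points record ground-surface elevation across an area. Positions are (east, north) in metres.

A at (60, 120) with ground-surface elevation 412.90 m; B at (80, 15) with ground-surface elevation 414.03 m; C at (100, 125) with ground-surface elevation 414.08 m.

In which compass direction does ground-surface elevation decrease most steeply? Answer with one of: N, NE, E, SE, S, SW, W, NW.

With z = a·x + b·y + c and A as origin, the differences give:
  20·a + (-105)·b = +1.13
  40·a + 5·b = +1.18
Eliminate b (×5 and ×(-105), subtract): 4300·a = 129.550 → a = ∂z/∂x = +0.03013
Back-substitute: b = ∂z/∂y = -0.005023.
Steepest decrease is along −∇f = (-0.03013 E, +0.005023 N) → west.

W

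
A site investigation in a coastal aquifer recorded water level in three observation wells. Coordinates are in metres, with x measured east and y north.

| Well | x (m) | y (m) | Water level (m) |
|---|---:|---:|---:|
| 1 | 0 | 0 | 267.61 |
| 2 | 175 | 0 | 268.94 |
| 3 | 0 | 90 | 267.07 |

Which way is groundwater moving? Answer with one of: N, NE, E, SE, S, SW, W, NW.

NW

∂h/∂x = (268.94 − 267.61) / (175 − 0) = +0.007600
∂h/∂y = (267.07 − 267.61) / (90 − 0) = -0.006000
Flow = −∇h = (-0.007600 east, +0.006000 north), which points northwest.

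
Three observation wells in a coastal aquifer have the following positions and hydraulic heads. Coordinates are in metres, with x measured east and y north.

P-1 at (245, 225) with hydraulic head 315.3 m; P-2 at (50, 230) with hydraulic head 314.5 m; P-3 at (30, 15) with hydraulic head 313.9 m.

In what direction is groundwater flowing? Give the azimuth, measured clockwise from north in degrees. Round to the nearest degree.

240°

Differences from P-1: to P-2 (Δx, Δy, Δh) = (-195, 5, -0.8); to P-3 = (-215, -210, -1.4).
Solve a·Δx + b·Δy = Δh: det = (-195)·(-210) − (-215)·5 = 42025.
∂h/∂x = [(-0.8)·(-210) − (-1.4)·5] / 42025 = +0.004164
∂h/∂y = [(-195)·(-1.4) − (-215)·(-0.8)] / 42025 = +0.002403
Flow direction (−∇h) has components (-0.004164 E, -0.002403 N).
Azimuth = atan2(E, N) = atan2(-0.004164, -0.002403) = 240.0° ≈ 240°.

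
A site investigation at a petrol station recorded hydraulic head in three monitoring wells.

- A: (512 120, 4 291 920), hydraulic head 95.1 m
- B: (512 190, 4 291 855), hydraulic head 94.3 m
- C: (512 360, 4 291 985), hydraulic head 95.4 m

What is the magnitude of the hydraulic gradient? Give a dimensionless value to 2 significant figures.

0.011

With h = a·x + b·y + c and A as origin, the differences give:
  70·a + (-65)·b = -0.8
  240·a + 65·b = +0.3
Eliminate b (×65 and ×(-65), subtract): 20150·a = -32.50 → a = ∂h/∂x = -0.001613
Back-substitute: b = ∂h/∂y = +0.01057.
|∇h| = √(-0.001613² + 0.01057²) = 0.01069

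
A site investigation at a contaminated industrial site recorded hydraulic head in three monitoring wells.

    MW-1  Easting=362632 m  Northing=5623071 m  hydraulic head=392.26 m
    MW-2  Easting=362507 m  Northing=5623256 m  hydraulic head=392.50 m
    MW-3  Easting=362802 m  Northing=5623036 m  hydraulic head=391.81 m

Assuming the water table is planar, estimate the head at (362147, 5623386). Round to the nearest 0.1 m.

393.4 m

Taking MW-1 as reference: MW-2−MW-1 = (-125, 185, +0.24); MW-3−MW-1 = (170, -35, -0.45).
Determinant of the coordinate differences = (-125)·(-35) − 170·185 = -27075.
∂h/∂x = [(+0.24)·(-35) − (-0.45)·185] / -27075 = -0.002765
∂h/∂y = [(-125)·(-0.45) − 170·(+0.24)] / -27075 = -0.0005706
h(362147, 5623386) = 392.26 + (-0.002765)·(-485) + (-0.0005706)·(315) = 392.26 +1.341 -0.180 = 393.421 m.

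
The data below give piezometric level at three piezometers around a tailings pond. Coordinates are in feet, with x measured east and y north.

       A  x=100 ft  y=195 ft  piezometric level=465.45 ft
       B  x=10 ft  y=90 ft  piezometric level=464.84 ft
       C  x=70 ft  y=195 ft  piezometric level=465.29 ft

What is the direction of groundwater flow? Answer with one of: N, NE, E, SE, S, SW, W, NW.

W

With h = a·x + b·y + c and A as origin, the differences give:
  (-90)·a + (-105)·b = -0.61
  (-30)·a + 0·b = -0.16
Eliminate b (×0 and ×(-105), subtract): -3150·a = -16.800 → a = ∂h/∂x = +0.005333
Back-substitute: b = ∂h/∂y = +0.001238.
Flow = −∇h = (-0.005333 east, -0.001238 north), which points west.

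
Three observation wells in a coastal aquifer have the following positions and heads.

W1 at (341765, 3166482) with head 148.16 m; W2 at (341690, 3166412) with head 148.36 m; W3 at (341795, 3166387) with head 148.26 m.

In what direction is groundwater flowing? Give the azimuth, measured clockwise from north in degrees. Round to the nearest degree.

042°

With h = a·x + b·y + c and W1 as origin, the differences give:
  (-75)·a + (-70)·b = +0.20
  30·a + (-95)·b = +0.10
Eliminate b (×(-95) and ×(-70), subtract): 9225·a = -12.000 → a = ∂h/∂x = -0.001301
Back-substitute: b = ∂h/∂y = -0.001463.
Flow direction (−∇h) has components (+0.001301 E, +0.001463 N).
Azimuth = atan2(E, N) = atan2(+0.001301, +0.001463) = 41.6° ≈ 042°.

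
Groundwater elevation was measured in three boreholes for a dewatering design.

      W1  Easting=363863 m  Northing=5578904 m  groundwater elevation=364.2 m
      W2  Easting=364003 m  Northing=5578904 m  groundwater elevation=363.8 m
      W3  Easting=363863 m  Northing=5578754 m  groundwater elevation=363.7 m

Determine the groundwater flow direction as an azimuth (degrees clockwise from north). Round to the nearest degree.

139°

∂h/∂x = (363.8 − 364.2) / (364003 − 363863) = -0.002857
∂h/∂y = (363.7 − 364.2) / (5578754 − 5578904) = +0.003333
Flow direction (−∇h) has components (+0.002857 E, -0.003333 N).
Azimuth = atan2(E, N) = atan2(+0.002857, -0.003333) = 139.4° ≈ 139°.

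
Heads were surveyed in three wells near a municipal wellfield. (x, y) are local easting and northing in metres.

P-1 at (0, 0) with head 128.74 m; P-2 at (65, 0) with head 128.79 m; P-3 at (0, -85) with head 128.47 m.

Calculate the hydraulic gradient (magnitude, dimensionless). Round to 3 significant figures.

∂h/∂x = (128.79 − 128.74) / (65 − 0) = +0.0007692
∂h/∂y = (128.47 − 128.74) / (-85 − 0) = +0.003176
|∇h| = √(0.0007692² + 0.003176²) = 0.003268

0.00327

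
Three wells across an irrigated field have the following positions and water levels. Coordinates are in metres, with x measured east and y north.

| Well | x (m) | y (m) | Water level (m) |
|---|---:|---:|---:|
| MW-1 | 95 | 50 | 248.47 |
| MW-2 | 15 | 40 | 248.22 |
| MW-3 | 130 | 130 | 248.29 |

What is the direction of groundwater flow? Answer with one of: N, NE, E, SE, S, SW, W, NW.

Differences from MW-1: to MW-2 (Δx, Δy, Δh) = (-80, -10, -0.25); to MW-3 = (35, 80, -0.18).
Determinant of the coordinate differences = (-80)·80 − 35·(-10) = -6050.
∂h/∂x = [(-0.25)·80 − (-0.18)·(-10)] / -6050 = +0.003603
∂h/∂y = [(-80)·(-0.18) − 35·(-0.25)] / -6050 = -0.003826
Flow = −∇h = (-0.003603 east, +0.003826 north), which points northwest.

NW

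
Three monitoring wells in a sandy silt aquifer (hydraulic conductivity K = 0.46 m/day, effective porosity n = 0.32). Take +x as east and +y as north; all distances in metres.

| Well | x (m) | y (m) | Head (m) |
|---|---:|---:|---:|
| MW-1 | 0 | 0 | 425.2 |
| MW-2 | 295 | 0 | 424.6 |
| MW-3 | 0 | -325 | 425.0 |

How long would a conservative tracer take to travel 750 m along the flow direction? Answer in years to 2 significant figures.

670 years

∂h/∂x = (424.6 − 425.2) / (295 − 0) = -0.002034
∂h/∂y = (425.0 − 425.2) / (-325 − 0) = +0.0006154
|∇h| = √(-0.002034² + 0.0006154²) = 0.002125
Seepage velocity v = K·i/n = 0.46 × 0.002125 / 0.32 = 0.003055 m/day.
t = 750 / 0.003055 = 2.455e+05 days = 672 years.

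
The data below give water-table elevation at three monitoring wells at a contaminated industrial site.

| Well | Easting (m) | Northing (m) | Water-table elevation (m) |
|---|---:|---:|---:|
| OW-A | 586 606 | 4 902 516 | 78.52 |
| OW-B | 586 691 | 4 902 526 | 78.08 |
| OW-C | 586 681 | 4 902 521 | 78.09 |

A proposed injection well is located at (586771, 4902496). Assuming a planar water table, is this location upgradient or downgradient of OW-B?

Differences from OW-A: to OW-B (Δx, Δy, Δh) = (85, 10, -0.44); to OW-C = (75, 5, -0.43).
Determinant of the coordinate differences = 85·5 − 75·10 = -325.
∂h/∂x = [(-0.44)·5 − (-0.43)·10] / -325 = -0.006462
∂h/∂y = [85·(-0.43) − 75·(-0.44)] / -325 = +0.01092
Head at (586771, 4902496) = 78.52 + (-0.006462)·(165) + (+0.01092)·(-20) = 77.24 m.
That is lower than the 78.08 m at OW-B, so the point is downgradient.

downgradient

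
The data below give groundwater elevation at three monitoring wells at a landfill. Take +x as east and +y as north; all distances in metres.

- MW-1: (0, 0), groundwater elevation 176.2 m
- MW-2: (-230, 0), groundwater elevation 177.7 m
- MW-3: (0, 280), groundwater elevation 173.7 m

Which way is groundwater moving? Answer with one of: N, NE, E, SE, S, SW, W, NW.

NE

∂h/∂x = (177.7 − 176.2) / (-230 − 0) = -0.006522
∂h/∂y = (173.7 − 176.2) / (280 − 0) = -0.008929
Flow = −∇h = (+0.006522 east, +0.008929 north), which points northeast.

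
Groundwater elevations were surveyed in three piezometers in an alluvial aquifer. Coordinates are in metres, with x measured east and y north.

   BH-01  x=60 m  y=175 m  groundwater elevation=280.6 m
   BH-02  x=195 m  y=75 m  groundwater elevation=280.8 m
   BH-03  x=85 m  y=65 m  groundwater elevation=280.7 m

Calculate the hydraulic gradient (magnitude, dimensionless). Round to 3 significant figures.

Taking BH-01 as reference: BH-02−BH-01 = (135, -100, +0.2); BH-03−BH-01 = (25, -110, +0.1).
Solve a·Δx + b·Δy = Δh: det = 135·(-110) − 25·(-100) = -12350.
∂h/∂x = [(+0.2)·(-110) − (+0.1)·(-100)] / -12350 = +0.0009717
∂h/∂y = [135·(+0.1) − 25·(+0.2)] / -12350 = -0.0006883
|∇h| = √(0.0009717² + -0.0006883²) = 0.001191

0.00119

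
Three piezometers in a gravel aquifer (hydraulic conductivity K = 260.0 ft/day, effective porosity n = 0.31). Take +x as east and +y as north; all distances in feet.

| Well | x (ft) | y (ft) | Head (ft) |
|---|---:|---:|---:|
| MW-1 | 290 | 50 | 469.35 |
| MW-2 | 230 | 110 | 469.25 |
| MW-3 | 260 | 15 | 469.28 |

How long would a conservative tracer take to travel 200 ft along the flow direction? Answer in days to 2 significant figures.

Differences from MW-1: to MW-2 (Δx, Δy, Δh) = (-60, 60, -0.10); to MW-3 = (-30, -35, -0.07).
Determinant of the coordinate differences = (-60)·(-35) − (-30)·60 = 3900.
∂h/∂x = [(-0.10)·(-35) − (-0.07)·60] / 3900 = +0.001974
∂h/∂y = [(-60)·(-0.07) − (-30)·(-0.10)] / 3900 = +0.0003077
|∇h| = √(0.001974² + 0.0003077²) = 0.001998
Seepage velocity v = K·i/n = 260.0 × 0.001998 / 0.31 = 1.676 ft/day.
t = 200 / 1.676 = 119.3 days.

120 days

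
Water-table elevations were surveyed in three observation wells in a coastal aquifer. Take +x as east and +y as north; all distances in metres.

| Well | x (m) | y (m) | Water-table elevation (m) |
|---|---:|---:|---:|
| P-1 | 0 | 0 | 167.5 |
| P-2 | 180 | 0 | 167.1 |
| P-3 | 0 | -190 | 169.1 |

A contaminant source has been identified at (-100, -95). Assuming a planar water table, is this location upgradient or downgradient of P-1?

∂h/∂x = (167.1 − 167.5) / (180 − 0) = -0.002222
∂h/∂y = (169.1 − 167.5) / (-190 − 0) = -0.008421
Head at (-100, -95) = 167.5 + (-0.002222)·(-100) + (-0.008421)·(-95) = 168.52 m.
That is higher than the 167.5 m at P-1, so the point is upgradient.

upgradient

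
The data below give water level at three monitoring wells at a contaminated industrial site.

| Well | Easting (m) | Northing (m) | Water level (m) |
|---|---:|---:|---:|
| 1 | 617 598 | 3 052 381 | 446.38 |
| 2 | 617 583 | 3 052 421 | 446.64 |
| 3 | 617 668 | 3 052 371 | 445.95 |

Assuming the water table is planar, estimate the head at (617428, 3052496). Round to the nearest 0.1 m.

447.8 m

Differences from 1: to 2 (Δx, Δy, Δh) = (-15, 40, +0.26); to 3 = (70, -10, -0.43).
Determinant of the coordinate differences = (-15)·(-10) − 70·40 = -2650.
∂h/∂x = [(+0.26)·(-10) − (-0.43)·40] / -2650 = -0.005509
∂h/∂y = [(-15)·(-0.43) − 70·(+0.26)] / -2650 = +0.004434
h(617428, 3052496) = 446.38 + (-0.005509)·(-170) + (+0.004434)·(115) = 446.38 +0.937 +0.510 = 447.827 m.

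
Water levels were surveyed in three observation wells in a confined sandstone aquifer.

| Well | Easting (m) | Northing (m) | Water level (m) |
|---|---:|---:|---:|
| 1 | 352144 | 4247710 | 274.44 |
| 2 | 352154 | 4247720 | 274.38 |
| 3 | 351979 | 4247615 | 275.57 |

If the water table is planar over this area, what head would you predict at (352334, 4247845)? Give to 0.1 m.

273.2 m

Differences from 1: to 2 (Δx, Δy, Δh) = (10, 10, -0.06); to 3 = (-165, -95, +1.13).
Determinant of the coordinate differences = 10·(-95) − (-165)·10 = 700.
∂h/∂x = [(-0.06)·(-95) − (+1.13)·10] / 700 = -0.008000
∂h/∂y = [10·(+1.13) − (-165)·(-0.06)] / 700 = +0.002000
h(352334, 4247845) = 274.44 + (-0.008000)·(190) + (+0.002000)·(135) = 274.44 -1.520 +0.270 = 273.190 m.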